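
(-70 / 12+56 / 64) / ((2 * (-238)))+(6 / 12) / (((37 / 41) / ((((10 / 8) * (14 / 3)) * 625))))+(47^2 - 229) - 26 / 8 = 4732151 / 1184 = 3996.75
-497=-497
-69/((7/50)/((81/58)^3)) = -1342.43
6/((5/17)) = 102/5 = 20.40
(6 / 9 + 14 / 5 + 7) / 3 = 157 / 45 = 3.49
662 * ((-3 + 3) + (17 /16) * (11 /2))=61897 /16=3868.56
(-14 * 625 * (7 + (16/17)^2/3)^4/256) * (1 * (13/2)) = -91025595549560546875/144649306296576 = -629284.70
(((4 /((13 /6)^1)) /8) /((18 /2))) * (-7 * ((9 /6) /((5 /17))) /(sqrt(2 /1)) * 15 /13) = -357 * sqrt(2) /676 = -0.75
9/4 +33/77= 75/28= 2.68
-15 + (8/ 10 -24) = -191/ 5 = -38.20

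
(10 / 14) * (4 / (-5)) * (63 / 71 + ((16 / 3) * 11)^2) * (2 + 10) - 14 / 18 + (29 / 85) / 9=-8975722342 / 380205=-23607.59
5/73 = 0.07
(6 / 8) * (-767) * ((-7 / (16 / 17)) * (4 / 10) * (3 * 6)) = 2464371 / 80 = 30804.64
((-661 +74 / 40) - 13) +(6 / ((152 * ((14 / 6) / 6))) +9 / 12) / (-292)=-522074613 / 776720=-672.15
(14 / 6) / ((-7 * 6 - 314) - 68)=-7 / 1272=-0.01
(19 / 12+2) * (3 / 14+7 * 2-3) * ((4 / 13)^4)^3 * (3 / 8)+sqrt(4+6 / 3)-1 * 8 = -1304690997124792 / 163086595857367+sqrt(6) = -5.55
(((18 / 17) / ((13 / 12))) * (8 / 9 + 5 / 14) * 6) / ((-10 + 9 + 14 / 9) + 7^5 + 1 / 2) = 203472 / 468037115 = 0.00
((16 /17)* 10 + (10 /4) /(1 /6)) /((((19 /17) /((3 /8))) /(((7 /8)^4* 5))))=14946225 /622592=24.01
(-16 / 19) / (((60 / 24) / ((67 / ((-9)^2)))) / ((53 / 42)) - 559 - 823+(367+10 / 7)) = 198856 / 238780695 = 0.00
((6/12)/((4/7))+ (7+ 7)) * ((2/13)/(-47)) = -119/2444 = -0.05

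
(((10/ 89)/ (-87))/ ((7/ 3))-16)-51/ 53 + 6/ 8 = -62098399/ 3830204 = -16.21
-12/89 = -0.13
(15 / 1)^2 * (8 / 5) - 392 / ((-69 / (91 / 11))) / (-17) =4609408 / 12903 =357.24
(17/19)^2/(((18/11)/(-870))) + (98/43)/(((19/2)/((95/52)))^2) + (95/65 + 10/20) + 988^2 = 7679076780160/7870161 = 975720.42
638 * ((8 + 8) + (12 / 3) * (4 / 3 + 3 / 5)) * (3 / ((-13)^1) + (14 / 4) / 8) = 3130.29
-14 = -14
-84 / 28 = -3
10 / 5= 2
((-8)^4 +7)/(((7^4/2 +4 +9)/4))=32824/2427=13.52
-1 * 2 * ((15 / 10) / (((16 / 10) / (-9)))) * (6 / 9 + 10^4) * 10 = 3375225 / 2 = 1687612.50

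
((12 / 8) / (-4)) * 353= -1059 / 8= -132.38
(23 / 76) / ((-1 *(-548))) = 23 / 41648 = 0.00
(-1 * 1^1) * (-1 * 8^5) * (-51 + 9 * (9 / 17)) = -25755648 / 17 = -1515038.12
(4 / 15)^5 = 1024 / 759375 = 0.00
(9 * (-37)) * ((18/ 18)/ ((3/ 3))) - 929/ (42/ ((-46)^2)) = -989875/ 21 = -47136.90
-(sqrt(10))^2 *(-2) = 20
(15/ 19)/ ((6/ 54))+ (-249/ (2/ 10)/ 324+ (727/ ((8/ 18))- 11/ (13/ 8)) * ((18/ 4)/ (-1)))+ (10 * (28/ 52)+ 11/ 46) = -8984216551/ 1227096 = -7321.53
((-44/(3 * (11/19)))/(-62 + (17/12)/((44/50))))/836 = 8/15943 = 0.00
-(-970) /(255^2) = 194 /13005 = 0.01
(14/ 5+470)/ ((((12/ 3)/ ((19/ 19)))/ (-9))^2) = 47871/ 20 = 2393.55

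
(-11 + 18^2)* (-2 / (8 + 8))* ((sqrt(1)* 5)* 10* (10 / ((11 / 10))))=-17784.09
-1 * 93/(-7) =93/7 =13.29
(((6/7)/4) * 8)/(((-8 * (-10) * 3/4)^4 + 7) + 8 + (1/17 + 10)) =0.00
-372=-372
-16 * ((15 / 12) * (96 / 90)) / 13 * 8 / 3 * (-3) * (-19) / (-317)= 9728 / 12363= 0.79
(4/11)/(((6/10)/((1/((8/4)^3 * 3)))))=5/198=0.03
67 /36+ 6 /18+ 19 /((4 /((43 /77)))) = 3359 /693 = 4.85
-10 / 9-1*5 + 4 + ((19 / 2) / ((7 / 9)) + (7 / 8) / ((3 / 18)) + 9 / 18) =3995 / 252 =15.85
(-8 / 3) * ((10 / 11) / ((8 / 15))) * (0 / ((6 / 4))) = 0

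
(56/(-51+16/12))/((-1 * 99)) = 56/4917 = 0.01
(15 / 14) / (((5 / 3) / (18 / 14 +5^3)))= 3978 / 49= 81.18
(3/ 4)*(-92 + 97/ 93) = -8459/ 124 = -68.22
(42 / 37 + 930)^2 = 867012.64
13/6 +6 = 8.17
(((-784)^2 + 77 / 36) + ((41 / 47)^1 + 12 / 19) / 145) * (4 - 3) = 2865204376453 / 4661460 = 614658.15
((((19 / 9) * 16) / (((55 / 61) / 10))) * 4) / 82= 18.27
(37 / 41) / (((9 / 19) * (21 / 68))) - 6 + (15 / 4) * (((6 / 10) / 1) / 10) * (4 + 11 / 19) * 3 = 19198001 / 5889240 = 3.26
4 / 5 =0.80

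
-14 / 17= -0.82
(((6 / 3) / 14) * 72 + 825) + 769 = 11230 / 7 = 1604.29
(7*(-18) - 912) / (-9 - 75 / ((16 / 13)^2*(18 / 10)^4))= 75.68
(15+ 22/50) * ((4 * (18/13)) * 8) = 222336/325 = 684.11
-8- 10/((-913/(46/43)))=-313612/39259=-7.99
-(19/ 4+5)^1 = -39/ 4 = -9.75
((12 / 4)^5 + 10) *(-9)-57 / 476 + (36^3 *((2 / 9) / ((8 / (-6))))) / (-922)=-497831361 / 219436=-2268.69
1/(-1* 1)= -1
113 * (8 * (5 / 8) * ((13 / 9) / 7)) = 7345 / 63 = 116.59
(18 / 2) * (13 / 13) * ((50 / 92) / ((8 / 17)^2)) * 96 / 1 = 195075 / 92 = 2120.38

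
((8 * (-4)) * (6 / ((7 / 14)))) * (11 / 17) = -4224 / 17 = -248.47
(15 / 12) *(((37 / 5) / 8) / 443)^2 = 1369 / 251198720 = 0.00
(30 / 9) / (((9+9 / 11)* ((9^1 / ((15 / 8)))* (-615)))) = -55 / 478224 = -0.00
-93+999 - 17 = 889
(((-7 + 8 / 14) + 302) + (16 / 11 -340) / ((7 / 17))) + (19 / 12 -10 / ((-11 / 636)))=53.15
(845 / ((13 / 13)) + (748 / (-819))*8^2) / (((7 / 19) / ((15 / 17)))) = 61197385 / 32487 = 1883.75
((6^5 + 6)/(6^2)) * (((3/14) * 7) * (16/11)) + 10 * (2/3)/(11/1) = 15584/33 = 472.24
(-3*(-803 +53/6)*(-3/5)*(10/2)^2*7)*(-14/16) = 3502275/16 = 218892.19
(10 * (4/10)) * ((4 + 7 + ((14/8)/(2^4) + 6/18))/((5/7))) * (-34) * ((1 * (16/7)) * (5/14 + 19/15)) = -12736009/1575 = -8086.35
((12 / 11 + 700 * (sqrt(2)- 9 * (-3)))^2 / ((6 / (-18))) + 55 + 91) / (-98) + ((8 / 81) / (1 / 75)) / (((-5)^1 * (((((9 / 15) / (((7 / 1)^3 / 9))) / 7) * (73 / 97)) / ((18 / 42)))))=62373600 * sqrt(2) / 77 + 23537385562813 / 2146419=12111464.87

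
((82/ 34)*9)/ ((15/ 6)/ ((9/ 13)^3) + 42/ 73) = 39274146/ 14673397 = 2.68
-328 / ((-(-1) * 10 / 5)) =-164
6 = 6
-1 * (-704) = 704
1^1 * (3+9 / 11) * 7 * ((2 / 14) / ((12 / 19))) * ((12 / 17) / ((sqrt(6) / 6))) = 798 * sqrt(6) / 187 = 10.45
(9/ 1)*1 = 9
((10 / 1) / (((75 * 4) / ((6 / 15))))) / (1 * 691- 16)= 1 / 50625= 0.00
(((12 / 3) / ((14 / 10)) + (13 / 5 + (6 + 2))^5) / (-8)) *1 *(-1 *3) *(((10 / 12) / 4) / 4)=2927430951 / 1120000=2613.78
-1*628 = -628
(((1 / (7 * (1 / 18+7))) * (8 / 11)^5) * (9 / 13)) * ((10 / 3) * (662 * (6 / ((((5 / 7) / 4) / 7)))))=393587195904 / 265895201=1480.23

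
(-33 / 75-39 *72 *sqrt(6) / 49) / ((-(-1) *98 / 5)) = -7020 *sqrt(6) / 2401-11 / 490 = -7.18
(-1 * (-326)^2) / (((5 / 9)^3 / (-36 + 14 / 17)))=46330171992 / 2125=21802433.88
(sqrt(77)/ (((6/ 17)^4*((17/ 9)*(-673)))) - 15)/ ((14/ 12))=-90/ 7 - 4913*sqrt(77)/ 113064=-13.24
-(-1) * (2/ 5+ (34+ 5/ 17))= 2949/ 85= 34.69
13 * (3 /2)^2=117 /4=29.25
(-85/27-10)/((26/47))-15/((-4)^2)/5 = -134533/5616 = -23.96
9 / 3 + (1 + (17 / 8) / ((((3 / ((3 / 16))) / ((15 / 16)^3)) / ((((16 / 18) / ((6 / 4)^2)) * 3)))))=67661 / 16384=4.13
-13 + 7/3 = -32/3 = -10.67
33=33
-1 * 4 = -4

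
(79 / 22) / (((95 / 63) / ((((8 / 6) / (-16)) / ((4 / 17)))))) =-28203 / 33440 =-0.84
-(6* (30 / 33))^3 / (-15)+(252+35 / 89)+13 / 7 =219798938 / 829213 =265.07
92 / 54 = 46 / 27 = 1.70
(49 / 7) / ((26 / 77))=539 / 26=20.73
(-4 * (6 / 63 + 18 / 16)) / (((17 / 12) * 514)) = -205 / 30583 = -0.01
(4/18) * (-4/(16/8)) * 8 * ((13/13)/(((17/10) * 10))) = -32/153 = -0.21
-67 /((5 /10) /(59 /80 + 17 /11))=-134603 /440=-305.92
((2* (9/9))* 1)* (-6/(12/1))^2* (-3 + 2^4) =13/2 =6.50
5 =5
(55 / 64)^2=0.74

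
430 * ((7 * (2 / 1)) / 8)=1505 / 2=752.50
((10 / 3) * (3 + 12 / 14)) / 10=9 / 7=1.29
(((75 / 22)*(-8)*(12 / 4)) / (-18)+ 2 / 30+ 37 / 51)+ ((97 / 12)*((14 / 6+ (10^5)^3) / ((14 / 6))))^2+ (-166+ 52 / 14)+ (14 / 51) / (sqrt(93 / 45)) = 12001275510204137638605440000000.00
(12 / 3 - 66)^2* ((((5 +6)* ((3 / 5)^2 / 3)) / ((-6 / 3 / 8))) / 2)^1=-253704 / 25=-10148.16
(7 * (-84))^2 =345744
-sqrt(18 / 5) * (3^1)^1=-9 * sqrt(10) / 5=-5.69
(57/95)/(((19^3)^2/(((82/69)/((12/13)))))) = 533/32461657890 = 0.00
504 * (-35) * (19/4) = -83790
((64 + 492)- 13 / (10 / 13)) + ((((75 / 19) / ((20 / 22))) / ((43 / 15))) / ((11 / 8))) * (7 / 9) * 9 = 4467447 / 8170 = 546.81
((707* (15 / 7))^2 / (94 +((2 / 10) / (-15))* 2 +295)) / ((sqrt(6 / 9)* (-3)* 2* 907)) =-57380625* sqrt(6) / 105839644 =-1.33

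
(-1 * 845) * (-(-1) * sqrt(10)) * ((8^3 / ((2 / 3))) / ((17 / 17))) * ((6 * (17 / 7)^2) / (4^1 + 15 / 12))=-1500395520 * sqrt(10) / 343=-13832849.08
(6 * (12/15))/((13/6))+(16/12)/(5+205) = 9098/4095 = 2.22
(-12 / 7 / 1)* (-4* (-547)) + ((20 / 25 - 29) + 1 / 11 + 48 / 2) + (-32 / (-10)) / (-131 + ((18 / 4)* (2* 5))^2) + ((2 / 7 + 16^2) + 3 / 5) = -1275382051 / 364595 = -3498.08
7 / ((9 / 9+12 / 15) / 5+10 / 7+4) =1225 / 1013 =1.21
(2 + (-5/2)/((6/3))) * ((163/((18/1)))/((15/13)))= 2119/360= 5.89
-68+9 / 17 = -1147 / 17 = -67.47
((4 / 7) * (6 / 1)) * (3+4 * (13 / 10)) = 984 / 35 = 28.11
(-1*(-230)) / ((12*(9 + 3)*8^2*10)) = 23 / 9216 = 0.00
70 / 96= 35 / 48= 0.73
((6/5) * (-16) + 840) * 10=8208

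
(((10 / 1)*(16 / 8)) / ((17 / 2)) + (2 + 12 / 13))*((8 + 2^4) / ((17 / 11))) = 307824 / 3757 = 81.93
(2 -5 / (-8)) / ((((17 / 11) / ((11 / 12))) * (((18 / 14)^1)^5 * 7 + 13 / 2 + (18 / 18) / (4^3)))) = 4067294 / 81266001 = 0.05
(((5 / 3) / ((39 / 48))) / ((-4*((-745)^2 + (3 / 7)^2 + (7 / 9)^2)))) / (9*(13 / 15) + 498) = -2940 / 1609436807563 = -0.00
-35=-35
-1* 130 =-130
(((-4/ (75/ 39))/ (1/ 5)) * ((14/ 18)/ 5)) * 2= -728/ 225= -3.24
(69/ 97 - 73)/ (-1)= 7012/ 97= 72.29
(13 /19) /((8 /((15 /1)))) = 195 /152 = 1.28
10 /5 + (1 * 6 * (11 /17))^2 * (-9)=-133.65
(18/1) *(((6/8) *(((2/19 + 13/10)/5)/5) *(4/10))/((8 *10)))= 0.00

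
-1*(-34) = 34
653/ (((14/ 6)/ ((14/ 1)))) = 3918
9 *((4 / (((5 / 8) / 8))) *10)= 4608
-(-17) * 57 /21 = 323 /7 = 46.14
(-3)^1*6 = -18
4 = 4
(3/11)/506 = 3/5566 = 0.00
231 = 231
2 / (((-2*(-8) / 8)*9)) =0.11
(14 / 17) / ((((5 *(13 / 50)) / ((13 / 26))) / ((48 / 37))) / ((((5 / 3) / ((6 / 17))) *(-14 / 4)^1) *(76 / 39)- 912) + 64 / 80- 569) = -53026720 / 36586300899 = -0.00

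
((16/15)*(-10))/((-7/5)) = 160/21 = 7.62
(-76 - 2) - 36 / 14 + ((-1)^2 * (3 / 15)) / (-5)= -14107 / 175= -80.61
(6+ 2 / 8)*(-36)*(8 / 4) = -450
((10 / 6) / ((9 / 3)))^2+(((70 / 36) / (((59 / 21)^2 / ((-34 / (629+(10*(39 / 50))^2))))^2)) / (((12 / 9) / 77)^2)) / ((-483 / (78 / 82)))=678617877271067087975 / 2202274796924970461664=0.31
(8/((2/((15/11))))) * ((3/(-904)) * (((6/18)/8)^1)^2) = -5/159104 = -0.00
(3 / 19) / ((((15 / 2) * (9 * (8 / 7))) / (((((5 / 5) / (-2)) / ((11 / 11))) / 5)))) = -7 / 34200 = -0.00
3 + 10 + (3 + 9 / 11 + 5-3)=207 / 11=18.82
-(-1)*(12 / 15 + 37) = 189 / 5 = 37.80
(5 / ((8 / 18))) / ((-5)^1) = -9 / 4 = -2.25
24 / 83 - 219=-18153 / 83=-218.71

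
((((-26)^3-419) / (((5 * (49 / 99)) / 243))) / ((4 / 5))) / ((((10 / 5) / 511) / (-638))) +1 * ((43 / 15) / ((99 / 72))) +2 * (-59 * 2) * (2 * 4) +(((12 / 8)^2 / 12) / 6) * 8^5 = 1663377434576777 / 4620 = 360038405752.55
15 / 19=0.79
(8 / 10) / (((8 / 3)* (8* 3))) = 1 / 80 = 0.01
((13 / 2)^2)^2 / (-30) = -28561 / 480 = -59.50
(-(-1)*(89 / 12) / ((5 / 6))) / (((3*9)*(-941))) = -89 / 254070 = -0.00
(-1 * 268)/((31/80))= -691.61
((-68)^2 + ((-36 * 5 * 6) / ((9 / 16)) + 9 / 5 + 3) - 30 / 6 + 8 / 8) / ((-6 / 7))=-15778 / 5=-3155.60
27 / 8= 3.38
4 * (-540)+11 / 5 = -10789 / 5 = -2157.80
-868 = -868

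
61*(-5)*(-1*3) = 915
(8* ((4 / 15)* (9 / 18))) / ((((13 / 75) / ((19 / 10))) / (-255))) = -38760 / 13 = -2981.54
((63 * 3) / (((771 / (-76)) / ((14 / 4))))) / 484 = -8379 / 62194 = -0.13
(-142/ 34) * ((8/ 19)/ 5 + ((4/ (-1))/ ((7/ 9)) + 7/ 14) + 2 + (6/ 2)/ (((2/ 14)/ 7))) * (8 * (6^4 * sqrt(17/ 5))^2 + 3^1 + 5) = -1557831676915076/ 56525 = -27560047358.07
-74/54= -1.37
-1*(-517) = 517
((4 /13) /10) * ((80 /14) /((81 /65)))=80 /567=0.14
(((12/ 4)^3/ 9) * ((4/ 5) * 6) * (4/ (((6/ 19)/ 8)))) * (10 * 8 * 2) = 233472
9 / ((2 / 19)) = 171 / 2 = 85.50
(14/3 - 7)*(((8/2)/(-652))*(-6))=-0.09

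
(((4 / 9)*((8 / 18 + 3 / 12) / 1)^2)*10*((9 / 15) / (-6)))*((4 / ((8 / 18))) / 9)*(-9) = 625 / 324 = 1.93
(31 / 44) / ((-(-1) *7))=31 / 308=0.10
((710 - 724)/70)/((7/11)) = -11/35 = -0.31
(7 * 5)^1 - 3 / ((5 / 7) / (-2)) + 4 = 237 / 5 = 47.40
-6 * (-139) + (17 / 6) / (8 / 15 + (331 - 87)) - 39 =795.01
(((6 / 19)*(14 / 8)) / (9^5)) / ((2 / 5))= 35 / 1495908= 0.00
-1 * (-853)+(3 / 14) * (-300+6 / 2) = 11051 / 14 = 789.36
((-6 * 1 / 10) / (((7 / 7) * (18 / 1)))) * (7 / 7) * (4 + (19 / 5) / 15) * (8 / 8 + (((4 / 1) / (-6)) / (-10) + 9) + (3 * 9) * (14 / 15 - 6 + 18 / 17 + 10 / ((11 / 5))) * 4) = -5541929 / 573750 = -9.66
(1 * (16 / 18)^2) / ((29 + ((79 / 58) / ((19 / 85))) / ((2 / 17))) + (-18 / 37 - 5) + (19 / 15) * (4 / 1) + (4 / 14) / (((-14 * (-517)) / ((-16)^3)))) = 661073754880 / 67111893942903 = 0.01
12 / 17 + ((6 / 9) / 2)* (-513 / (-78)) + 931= 412783 / 442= 933.90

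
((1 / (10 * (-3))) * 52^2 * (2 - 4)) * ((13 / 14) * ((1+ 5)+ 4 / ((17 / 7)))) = 1280.04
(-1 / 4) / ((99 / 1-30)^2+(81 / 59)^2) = -0.00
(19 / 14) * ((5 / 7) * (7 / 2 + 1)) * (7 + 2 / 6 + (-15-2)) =-8265 / 196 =-42.17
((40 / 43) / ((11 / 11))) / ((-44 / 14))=-140 / 473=-0.30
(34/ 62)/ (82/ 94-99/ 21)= -0.14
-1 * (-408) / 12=34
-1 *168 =-168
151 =151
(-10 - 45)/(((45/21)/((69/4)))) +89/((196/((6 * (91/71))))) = -873245/1988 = -439.26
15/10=3/2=1.50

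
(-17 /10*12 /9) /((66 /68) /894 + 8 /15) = -344488 /81221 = -4.24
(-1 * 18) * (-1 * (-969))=-17442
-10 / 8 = -5 / 4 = -1.25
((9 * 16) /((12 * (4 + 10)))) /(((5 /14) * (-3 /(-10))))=8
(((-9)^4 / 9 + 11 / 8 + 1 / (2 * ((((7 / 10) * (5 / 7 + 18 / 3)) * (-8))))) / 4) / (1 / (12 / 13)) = 102981 / 611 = 168.55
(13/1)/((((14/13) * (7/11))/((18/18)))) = 18.97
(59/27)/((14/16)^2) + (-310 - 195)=-664339/1323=-502.15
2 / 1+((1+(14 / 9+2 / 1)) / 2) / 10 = 401 / 180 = 2.23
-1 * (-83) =83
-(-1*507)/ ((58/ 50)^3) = 7921875/ 24389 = 324.81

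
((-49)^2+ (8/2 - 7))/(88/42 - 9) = -50358/145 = -347.30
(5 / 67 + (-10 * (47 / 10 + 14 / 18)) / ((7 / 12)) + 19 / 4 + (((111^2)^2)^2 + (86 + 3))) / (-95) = -129699385679704732217 / 534660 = -242582923128165.06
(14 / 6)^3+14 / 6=406 / 27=15.04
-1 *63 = -63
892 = 892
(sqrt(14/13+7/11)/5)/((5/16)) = 112 * sqrt(715)/3575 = 0.84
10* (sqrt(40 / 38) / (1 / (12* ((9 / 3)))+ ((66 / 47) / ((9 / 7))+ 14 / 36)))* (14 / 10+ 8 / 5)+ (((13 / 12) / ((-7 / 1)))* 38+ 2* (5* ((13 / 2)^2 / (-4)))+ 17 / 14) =-2647 / 24+ 33840* sqrt(95) / 16169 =-89.89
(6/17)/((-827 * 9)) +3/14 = 0.21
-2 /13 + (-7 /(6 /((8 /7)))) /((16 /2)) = -25 /78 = -0.32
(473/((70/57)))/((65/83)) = 2237763/4550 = 491.82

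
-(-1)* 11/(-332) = -11/332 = -0.03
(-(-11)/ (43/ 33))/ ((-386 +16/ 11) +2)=-3993/ 180944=-0.02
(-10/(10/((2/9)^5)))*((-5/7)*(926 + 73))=5920/15309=0.39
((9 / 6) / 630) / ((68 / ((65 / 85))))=13 / 485520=0.00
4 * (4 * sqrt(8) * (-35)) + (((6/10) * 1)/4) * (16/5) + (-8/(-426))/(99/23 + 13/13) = 157066/324825 - 1120 * sqrt(2) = -1583.44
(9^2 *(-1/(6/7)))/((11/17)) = -146.05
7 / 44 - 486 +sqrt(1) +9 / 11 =-21297 / 44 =-484.02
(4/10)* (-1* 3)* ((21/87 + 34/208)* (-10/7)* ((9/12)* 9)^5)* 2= 52560046341/2702336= 19449.86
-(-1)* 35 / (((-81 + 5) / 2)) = -35 / 38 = -0.92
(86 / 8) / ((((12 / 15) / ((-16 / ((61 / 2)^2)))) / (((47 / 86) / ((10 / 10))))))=-470 / 3721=-0.13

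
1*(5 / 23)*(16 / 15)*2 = 32 / 69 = 0.46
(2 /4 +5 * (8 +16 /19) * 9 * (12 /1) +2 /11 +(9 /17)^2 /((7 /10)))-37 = 4007211737 /845614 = 4738.82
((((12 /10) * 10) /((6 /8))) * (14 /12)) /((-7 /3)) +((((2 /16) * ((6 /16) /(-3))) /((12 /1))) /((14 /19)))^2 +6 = -231210647 /115605504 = -2.00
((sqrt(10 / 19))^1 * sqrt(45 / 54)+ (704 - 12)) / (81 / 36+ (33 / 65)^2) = 84500 * sqrt(57) / 2415717+ 11694800 / 42381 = 276.21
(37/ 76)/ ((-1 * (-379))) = 37/ 28804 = 0.00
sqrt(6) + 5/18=2.73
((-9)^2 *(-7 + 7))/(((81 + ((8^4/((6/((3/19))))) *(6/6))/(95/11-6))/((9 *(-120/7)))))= 0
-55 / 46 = -1.20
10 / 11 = 0.91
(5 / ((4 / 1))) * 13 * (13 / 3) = 845 / 12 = 70.42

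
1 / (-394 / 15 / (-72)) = 540 / 197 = 2.74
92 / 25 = 3.68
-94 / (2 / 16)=-752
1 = 1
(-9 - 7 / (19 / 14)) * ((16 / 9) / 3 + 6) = -47882 / 513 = -93.34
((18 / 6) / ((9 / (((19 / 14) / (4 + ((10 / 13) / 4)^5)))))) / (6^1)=56436536 / 2994303627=0.02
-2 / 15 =-0.13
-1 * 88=-88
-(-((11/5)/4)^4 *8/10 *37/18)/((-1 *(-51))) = 541717/183600000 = 0.00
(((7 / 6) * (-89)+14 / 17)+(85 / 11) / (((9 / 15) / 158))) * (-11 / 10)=-2125.02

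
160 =160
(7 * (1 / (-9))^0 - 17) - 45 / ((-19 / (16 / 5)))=-2.42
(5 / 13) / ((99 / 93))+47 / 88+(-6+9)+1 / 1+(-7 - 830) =-2855783 / 3432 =-832.10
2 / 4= 1 / 2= 0.50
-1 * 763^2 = -582169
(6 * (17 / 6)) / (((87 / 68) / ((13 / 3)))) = 15028 / 261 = 57.58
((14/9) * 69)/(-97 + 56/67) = -21574/19329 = -1.12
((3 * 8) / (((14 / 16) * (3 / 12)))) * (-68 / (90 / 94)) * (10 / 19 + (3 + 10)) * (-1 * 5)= 210271232 / 399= 526995.57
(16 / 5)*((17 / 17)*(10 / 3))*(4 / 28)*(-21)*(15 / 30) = -16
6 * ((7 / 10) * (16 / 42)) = 8 / 5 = 1.60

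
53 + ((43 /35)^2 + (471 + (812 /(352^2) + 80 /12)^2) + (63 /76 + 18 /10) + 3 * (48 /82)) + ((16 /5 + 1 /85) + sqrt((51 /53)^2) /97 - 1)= 576.65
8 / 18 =4 / 9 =0.44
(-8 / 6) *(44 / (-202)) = 88 / 303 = 0.29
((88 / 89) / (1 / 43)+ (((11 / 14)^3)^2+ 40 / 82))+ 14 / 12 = 3660251469083 / 82425830592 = 44.41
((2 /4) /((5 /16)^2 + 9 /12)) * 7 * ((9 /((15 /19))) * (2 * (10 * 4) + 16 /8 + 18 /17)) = 10301952 /2635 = 3909.66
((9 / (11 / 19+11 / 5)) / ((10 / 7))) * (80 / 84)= 95 / 44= 2.16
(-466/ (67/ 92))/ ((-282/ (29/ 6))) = 310822/ 28341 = 10.97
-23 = -23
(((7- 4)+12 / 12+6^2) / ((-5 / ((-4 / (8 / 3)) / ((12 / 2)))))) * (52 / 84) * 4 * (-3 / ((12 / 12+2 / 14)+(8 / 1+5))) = -104 / 99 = -1.05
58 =58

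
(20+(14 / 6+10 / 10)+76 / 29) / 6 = 1129 / 261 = 4.33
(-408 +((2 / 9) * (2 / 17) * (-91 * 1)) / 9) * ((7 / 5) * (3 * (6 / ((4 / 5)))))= -1967630 / 153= -12860.33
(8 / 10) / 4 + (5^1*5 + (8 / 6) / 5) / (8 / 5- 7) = -1814 / 405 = -4.48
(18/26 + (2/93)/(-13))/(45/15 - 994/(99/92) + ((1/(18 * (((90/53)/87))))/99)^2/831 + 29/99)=-661034541222000/880951556097071693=-0.00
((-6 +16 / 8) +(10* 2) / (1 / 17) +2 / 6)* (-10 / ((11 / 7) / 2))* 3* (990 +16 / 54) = -3777009880 / 297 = -12717204.98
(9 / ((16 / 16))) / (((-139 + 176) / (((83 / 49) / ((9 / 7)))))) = 83 / 259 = 0.32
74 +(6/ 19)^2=26750/ 361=74.10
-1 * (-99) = 99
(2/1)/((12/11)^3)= 1.54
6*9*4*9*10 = 19440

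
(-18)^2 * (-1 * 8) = -2592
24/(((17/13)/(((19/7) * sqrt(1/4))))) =2964/119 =24.91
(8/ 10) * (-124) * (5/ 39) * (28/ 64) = -217/ 39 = -5.56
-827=-827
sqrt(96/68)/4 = sqrt(102)/34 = 0.30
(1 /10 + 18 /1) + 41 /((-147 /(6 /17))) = 149953 /8330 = 18.00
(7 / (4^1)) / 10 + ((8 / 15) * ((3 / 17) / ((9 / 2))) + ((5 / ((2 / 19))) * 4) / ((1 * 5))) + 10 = 294959 / 6120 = 48.20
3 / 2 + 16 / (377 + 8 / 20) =5821 / 3774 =1.54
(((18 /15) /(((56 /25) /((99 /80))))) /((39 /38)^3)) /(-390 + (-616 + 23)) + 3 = 362745919 /120940456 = 3.00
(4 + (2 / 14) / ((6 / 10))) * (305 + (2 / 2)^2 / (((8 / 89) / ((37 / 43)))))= 458617 / 344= 1333.19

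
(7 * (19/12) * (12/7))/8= 19/8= 2.38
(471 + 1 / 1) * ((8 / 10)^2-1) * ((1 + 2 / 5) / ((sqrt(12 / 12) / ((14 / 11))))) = -416304 / 1375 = -302.77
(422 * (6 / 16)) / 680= 633 / 2720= 0.23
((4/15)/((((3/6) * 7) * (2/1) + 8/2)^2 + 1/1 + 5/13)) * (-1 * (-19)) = 988/23865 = 0.04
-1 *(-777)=777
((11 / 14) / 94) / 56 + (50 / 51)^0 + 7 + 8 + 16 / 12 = 17.33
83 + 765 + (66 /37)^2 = 1165268 /1369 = 851.18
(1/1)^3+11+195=207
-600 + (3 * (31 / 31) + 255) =-342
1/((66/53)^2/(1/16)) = 2809/69696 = 0.04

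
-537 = -537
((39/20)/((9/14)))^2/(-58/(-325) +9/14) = 753571/67266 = 11.20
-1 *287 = -287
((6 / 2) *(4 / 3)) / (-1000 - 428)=-1 / 357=-0.00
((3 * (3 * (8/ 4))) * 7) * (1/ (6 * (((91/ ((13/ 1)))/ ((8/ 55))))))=24/ 55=0.44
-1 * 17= -17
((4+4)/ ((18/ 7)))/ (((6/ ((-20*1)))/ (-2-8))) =2800/ 27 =103.70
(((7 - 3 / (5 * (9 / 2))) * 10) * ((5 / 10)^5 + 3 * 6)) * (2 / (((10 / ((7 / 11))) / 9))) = 1248051 / 880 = 1418.24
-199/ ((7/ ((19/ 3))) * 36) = -5.00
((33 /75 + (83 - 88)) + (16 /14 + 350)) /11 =60652 /1925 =31.51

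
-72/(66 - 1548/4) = 24/107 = 0.22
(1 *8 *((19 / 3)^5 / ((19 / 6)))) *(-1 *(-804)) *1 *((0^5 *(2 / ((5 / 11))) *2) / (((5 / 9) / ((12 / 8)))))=0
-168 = -168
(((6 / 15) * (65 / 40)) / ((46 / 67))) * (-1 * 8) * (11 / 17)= -4.90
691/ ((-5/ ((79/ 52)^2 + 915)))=-1713957091/ 13520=-126771.97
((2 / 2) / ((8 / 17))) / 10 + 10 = 817 / 80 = 10.21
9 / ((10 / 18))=81 / 5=16.20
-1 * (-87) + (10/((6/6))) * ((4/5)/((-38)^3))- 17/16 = 9431109/109744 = 85.94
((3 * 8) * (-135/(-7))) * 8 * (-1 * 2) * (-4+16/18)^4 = -56197120/81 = -693791.60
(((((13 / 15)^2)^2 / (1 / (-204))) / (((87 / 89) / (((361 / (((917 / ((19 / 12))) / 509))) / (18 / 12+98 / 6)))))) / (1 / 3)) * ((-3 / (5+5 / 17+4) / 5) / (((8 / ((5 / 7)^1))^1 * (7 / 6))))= 2564719322809111 / 82610556157500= 31.05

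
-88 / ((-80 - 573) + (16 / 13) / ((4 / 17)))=1144 / 8421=0.14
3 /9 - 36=-107 /3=-35.67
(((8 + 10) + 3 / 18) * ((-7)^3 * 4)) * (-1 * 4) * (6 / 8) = 74774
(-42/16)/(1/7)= -147/8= -18.38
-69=-69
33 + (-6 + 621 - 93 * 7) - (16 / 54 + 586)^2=-250591087 / 729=-343746.35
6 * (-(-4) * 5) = 120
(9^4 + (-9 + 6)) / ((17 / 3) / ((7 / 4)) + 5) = 137718 / 173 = 796.06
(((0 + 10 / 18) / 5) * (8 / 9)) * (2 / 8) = 2 / 81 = 0.02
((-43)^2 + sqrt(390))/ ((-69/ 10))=-18490/ 69 - 10 *sqrt(390)/ 69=-270.83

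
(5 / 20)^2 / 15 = 1 / 240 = 0.00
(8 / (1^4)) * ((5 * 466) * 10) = 186400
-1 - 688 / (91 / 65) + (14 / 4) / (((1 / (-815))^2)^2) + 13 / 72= 778267716254407 / 504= 1544181976695.25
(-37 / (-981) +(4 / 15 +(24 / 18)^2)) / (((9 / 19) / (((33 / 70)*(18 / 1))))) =304931 / 8175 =37.30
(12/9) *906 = 1208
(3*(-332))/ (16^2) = -249/ 64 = -3.89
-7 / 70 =-1 / 10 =-0.10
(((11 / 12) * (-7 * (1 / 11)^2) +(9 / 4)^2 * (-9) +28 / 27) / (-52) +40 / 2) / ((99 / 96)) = 20.23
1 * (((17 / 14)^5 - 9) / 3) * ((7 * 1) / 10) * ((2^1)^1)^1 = -3420559 / 1152480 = -2.97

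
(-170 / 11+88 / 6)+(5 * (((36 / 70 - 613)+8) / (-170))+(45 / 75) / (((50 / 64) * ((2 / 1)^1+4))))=16806689 / 981750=17.12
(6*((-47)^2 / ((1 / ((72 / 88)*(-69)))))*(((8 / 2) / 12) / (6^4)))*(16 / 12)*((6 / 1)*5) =-7698.03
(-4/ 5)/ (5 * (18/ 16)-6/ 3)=-32/ 145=-0.22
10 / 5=2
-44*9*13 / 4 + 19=-1268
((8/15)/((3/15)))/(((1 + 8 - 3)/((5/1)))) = 20/9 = 2.22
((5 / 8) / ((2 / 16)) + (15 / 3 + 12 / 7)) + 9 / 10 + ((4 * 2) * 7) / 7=1443 / 70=20.61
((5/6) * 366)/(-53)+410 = 21425/53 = 404.25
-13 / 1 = -13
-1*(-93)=93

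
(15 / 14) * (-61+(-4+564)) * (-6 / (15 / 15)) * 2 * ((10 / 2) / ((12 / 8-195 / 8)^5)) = 0.01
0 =0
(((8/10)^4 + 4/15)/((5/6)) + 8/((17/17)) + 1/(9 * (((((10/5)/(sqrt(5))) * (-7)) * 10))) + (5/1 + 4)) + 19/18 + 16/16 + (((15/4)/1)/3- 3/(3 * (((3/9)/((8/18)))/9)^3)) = -192024329/112500- sqrt(5)/1260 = -1706.88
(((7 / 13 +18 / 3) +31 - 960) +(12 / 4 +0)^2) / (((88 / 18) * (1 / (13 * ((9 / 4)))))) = -961875 / 176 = -5465.20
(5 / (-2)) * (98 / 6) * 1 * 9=-735 / 2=-367.50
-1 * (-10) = 10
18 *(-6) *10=-1080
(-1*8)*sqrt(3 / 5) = -8*sqrt(15) / 5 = -6.20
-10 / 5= -2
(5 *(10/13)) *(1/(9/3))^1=50/39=1.28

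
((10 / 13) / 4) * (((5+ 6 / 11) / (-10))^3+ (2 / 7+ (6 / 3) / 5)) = 0.10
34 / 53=0.64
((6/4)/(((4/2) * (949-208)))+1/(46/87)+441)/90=2012857/409032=4.92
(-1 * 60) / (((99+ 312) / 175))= -3500 / 137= -25.55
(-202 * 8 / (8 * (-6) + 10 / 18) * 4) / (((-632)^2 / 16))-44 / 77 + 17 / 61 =-0.29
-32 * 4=-128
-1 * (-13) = 13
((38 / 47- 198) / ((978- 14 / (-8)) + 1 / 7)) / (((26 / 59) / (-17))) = 130141256 / 16764007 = 7.76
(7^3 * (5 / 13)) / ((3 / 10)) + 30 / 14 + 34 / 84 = 80497 / 182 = 442.29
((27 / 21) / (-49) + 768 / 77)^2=1408726089 / 14235529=98.96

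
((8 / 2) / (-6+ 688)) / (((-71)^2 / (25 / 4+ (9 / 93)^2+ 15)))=1151 / 46533542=0.00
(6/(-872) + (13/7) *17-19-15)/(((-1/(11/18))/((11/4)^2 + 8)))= 6786329/292992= 23.16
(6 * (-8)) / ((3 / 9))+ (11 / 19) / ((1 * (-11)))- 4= -2813 / 19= -148.05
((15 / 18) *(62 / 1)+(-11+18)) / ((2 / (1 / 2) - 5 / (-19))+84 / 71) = 237424 / 22041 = 10.77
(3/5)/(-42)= -1/70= -0.01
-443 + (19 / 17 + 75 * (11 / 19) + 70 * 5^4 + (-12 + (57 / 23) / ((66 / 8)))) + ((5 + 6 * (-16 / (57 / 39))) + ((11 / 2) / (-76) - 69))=28248677865 / 653752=43210.08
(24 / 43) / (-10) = -12 / 215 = -0.06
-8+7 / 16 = -121 / 16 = -7.56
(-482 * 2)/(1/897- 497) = 1.94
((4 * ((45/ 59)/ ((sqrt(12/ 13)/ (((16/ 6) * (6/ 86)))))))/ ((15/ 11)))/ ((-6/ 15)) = -440 * sqrt(39)/ 2537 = -1.08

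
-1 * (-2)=2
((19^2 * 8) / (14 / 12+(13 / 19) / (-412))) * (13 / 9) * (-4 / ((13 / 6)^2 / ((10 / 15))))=-723432448 / 355667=-2034.02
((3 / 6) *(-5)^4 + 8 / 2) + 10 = 653 / 2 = 326.50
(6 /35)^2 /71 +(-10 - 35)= -3913839 /86975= -45.00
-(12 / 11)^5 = -248832 / 161051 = -1.55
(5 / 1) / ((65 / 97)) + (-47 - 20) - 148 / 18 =-7928 / 117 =-67.76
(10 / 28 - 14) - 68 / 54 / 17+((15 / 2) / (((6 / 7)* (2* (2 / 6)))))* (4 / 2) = 9475 / 756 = 12.53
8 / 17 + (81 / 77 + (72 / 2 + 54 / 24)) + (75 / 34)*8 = 300649 / 5236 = 57.42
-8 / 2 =-4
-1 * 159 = -159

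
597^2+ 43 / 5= 1782088 / 5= 356417.60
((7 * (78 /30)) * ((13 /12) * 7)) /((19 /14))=57967 /570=101.70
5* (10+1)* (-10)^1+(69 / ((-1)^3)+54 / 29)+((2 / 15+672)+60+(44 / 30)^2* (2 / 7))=5280487 / 45675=115.61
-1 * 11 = -11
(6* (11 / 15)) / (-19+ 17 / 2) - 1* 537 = -56429 / 105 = -537.42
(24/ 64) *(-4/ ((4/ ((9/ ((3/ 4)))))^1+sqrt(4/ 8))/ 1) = 9/ 7 - 27 *sqrt(2)/ 14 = -1.44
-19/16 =-1.19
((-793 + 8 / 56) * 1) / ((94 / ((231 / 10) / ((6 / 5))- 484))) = 5158725 / 1316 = 3920.00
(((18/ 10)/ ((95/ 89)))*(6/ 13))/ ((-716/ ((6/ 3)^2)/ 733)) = -3522798/ 1105325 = -3.19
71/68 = 1.04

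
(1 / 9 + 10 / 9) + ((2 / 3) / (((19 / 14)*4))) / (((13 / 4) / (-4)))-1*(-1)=2.07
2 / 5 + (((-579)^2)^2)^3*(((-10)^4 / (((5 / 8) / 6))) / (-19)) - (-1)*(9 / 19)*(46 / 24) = -2725486237867591423727018002858446719503 / 380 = -7172332204914714272965837000000000000.00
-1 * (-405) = 405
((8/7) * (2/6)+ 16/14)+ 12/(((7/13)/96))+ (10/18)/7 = 2141.03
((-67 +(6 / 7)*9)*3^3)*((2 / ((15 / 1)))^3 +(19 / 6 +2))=-2895953 / 350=-8274.15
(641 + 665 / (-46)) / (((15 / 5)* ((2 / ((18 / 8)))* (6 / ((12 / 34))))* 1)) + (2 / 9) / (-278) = 108158957 / 7826256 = 13.82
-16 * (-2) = 32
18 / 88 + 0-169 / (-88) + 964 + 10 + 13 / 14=54715 / 56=977.05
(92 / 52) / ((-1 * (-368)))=1 / 208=0.00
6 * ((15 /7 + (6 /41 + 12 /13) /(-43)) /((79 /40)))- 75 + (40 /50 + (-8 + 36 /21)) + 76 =123489643 /63371035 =1.95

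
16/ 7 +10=12.29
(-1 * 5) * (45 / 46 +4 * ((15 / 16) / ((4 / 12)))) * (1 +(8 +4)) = -794.84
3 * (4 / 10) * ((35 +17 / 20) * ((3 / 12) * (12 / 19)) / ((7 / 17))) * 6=329103 / 3325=98.98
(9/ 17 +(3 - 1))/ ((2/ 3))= 129/ 34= 3.79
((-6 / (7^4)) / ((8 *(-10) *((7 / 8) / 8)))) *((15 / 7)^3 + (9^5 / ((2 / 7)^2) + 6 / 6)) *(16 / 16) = 1190941698 / 5764801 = 206.59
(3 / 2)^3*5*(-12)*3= -1215 / 2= -607.50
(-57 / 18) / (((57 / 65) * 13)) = -5 / 18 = -0.28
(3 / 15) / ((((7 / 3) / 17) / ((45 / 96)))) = 153 / 224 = 0.68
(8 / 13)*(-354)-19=-3079 / 13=-236.85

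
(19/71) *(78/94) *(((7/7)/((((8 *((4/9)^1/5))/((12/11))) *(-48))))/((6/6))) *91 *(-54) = 81928665/2349248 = 34.87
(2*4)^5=32768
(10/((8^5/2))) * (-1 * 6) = -15/4096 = -0.00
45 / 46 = 0.98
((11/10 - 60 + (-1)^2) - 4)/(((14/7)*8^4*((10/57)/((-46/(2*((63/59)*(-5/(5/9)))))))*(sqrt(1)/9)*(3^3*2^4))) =-15959677/7431782400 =-0.00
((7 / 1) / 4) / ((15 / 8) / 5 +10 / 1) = 14 / 83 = 0.17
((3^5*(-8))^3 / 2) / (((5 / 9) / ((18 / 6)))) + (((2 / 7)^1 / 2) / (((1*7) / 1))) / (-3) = -14579407842053 / 735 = -19835929036.81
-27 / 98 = -0.28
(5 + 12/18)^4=83521/81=1031.12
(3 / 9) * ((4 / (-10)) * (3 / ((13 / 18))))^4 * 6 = 15.24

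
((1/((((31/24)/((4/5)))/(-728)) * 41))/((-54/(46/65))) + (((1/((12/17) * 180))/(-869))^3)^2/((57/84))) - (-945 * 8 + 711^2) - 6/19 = -6920256707644963088811748826473242543160120453/13897181349514326470538467006152704000000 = -497961.17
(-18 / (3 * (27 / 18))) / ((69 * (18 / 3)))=-2 / 207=-0.01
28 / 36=7 / 9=0.78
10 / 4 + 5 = 7.50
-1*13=-13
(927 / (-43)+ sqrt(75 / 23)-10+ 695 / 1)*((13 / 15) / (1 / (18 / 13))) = 6*sqrt(69) / 23+ 171168 / 215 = 798.30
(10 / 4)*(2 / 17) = 5 / 17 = 0.29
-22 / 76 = -11 / 38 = -0.29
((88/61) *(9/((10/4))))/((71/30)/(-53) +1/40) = -2014848/7625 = -264.24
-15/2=-7.50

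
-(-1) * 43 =43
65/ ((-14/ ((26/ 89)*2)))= -1690/ 623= -2.71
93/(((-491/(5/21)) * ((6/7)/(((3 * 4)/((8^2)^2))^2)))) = -465/1029701632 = -0.00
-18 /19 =-0.95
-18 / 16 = -9 / 8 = -1.12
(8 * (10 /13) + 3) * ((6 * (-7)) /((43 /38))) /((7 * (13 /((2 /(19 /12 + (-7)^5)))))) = 651168 /1465499555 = 0.00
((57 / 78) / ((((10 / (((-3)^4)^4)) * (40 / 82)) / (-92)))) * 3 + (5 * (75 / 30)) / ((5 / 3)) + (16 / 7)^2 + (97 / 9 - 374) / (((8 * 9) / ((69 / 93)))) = -569376331778073613 / 319901400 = -1779849452.92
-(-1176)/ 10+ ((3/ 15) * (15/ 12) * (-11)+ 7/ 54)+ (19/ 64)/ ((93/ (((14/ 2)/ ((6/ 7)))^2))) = 13712519/ 119040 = 115.19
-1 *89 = -89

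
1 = 1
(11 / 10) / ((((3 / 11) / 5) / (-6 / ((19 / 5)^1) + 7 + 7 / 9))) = 64130 / 513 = 125.01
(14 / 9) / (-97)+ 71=61969 / 873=70.98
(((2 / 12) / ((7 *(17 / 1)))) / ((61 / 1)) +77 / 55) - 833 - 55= -193074877 / 217770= -886.60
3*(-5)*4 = -60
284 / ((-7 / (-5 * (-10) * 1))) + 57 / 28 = -56743 / 28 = -2026.54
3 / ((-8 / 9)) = -27 / 8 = -3.38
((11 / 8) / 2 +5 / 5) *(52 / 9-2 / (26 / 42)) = 447 / 104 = 4.30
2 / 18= 1 / 9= 0.11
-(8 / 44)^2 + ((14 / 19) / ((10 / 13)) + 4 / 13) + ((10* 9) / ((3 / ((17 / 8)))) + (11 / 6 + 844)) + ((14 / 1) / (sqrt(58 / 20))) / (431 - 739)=1633293221 / 1793220 - sqrt(290) / 638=910.79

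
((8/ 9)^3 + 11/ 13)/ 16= 14675/ 151632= 0.10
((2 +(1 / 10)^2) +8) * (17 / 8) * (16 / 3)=17017 / 150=113.45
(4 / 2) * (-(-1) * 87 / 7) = 24.86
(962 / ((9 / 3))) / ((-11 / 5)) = -4810 / 33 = -145.76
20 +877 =897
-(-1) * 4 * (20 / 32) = 5 / 2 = 2.50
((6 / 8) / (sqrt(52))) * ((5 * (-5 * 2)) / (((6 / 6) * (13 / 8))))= -150 * sqrt(13) / 169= -3.20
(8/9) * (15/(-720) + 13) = 11.54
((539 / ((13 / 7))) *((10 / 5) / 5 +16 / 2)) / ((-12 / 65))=-26411 / 2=-13205.50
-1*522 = -522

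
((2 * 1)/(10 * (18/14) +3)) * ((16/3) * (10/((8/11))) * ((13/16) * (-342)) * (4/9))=-380380/333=-1142.28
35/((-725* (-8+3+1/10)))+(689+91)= 158342/203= 780.01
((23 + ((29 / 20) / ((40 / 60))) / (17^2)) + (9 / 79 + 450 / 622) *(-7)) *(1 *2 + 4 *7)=14609085429 / 28401764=514.37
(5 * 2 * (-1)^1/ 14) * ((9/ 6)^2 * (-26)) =585/ 14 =41.79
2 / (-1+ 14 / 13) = 26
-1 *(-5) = 5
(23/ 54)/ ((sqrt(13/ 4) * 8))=23 * sqrt(13)/ 2808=0.03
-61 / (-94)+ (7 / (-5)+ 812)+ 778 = 746947 / 470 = 1589.25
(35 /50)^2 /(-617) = -49 /61700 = -0.00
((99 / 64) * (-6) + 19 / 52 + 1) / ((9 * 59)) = -3293 / 220896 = -0.01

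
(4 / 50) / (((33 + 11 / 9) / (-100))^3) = -911250 / 456533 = -2.00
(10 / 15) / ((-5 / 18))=-12 / 5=-2.40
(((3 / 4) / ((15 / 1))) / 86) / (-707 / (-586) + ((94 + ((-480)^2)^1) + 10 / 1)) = 293 / 116165403860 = 0.00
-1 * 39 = -39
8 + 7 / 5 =47 / 5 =9.40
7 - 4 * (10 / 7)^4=-23193 / 2401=-9.66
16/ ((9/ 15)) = 80/ 3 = 26.67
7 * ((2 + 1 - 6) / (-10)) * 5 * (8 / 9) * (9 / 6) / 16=7 / 8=0.88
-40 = -40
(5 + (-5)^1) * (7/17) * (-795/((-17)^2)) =0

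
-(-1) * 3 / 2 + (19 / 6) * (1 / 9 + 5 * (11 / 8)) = 10205 / 432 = 23.62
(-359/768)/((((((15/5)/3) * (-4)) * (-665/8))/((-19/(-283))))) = -359/3803520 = -0.00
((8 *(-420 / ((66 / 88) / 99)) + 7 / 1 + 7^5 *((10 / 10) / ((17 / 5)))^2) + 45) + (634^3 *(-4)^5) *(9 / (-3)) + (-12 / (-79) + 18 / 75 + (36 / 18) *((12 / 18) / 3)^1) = 4021575180638746399 / 5136975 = 782868357474.73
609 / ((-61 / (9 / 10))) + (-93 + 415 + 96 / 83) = 15906497 / 50630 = 314.17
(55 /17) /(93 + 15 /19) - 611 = -1682599 /2754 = -610.97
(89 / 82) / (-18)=-89 / 1476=-0.06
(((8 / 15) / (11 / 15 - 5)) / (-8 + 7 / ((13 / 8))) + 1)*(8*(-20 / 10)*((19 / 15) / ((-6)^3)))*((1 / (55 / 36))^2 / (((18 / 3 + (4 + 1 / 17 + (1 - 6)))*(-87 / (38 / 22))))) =-2436389 / 14937813000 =-0.00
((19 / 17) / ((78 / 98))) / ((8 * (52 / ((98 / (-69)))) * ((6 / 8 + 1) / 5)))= -32585 / 2378844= -0.01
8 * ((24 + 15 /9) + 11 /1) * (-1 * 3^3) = -7920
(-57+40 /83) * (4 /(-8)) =4691 /166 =28.26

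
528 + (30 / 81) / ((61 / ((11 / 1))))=869726 / 1647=528.07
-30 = -30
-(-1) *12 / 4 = 3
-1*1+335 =334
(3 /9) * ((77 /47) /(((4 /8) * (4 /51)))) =1309 /94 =13.93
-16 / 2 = -8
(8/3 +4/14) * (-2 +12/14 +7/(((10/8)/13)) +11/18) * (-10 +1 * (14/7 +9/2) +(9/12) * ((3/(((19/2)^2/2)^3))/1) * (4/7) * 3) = -3253585938118879/4356919039410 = -746.76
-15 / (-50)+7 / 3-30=-821 / 30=-27.37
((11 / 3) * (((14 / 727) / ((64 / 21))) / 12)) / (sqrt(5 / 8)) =539 * sqrt(10) / 697920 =0.00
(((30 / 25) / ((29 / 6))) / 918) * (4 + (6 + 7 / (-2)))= 13 / 7395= 0.00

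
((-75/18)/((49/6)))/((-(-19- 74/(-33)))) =-825/27097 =-0.03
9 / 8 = 1.12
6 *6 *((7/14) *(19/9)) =38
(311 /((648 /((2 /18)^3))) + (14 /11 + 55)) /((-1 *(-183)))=292414069 /950925096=0.31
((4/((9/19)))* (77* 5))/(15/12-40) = -23408/279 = -83.90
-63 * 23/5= -1449/5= -289.80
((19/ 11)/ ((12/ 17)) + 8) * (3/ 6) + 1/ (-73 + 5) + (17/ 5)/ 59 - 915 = -1204450889/ 1323960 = -909.73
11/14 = 0.79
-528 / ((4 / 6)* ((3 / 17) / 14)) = -62832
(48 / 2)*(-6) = -144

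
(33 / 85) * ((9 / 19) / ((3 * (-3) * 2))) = -0.01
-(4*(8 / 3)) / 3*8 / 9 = -256 / 81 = -3.16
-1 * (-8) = 8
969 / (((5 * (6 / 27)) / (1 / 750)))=2907 / 2500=1.16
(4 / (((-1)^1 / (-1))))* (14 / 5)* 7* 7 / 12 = 686 / 15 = 45.73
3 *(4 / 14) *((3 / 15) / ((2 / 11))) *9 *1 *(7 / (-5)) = -297 / 25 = -11.88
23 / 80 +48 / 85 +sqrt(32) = 1159 / 1360 +4 * sqrt(2) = 6.51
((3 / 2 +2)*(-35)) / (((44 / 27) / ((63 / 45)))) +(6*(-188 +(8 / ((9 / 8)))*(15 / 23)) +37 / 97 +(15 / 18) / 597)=-423716701657 / 351623448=-1205.03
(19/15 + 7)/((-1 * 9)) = -124/135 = -0.92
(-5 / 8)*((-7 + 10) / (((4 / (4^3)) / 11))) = -330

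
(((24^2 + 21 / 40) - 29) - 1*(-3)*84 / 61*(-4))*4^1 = 2124.00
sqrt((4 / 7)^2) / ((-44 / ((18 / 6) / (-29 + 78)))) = -3 / 3773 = -0.00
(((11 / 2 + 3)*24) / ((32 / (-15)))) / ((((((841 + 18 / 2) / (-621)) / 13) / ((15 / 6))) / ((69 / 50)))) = 3133.33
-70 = -70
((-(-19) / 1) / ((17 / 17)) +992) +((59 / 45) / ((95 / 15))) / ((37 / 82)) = 10665833 / 10545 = 1011.46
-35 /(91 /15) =-75 /13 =-5.77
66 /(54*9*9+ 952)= 33 /2663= 0.01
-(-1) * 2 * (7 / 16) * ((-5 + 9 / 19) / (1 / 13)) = -3913 / 76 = -51.49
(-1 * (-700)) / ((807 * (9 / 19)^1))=13300 / 7263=1.83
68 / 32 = 17 / 8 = 2.12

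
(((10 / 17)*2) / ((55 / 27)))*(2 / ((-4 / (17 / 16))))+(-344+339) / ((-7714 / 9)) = -102159 / 339416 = -0.30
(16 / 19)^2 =256 / 361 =0.71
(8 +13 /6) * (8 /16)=61 /12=5.08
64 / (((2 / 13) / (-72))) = -29952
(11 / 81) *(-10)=-110 / 81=-1.36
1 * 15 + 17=32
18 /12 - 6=-9 /2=-4.50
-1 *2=-2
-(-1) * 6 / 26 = 3 / 13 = 0.23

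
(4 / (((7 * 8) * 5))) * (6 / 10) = 3 / 350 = 0.01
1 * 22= 22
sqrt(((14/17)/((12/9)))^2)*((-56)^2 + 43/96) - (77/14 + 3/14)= 1931.50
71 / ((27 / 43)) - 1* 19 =2540 / 27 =94.07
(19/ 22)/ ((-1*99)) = -19/ 2178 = -0.01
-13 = -13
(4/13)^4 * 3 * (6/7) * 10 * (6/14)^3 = 1244160/68574961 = 0.02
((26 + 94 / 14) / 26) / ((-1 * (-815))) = 0.00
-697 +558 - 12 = -151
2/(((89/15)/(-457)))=-13710/89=-154.04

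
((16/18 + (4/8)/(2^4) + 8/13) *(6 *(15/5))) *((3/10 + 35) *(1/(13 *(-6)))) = -2029397/162240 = -12.51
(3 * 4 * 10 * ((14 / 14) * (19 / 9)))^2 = 577600 / 9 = 64177.78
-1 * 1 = -1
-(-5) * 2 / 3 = 10 / 3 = 3.33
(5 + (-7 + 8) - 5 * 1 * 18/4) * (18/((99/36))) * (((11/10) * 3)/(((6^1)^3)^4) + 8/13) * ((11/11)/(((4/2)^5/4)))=-58047529103/6987202560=-8.31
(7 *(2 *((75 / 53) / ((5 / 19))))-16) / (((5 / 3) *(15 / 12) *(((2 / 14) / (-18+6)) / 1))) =-3167136 / 1325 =-2390.29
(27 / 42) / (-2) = -9 / 28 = -0.32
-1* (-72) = 72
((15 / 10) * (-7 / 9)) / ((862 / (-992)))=1.34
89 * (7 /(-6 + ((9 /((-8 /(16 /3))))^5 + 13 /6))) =-3738 /46679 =-0.08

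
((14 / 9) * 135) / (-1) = -210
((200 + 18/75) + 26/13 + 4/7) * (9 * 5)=319428/35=9126.51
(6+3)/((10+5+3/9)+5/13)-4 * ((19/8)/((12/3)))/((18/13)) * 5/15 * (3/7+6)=-639119/205968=-3.10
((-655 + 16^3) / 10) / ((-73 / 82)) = -386.52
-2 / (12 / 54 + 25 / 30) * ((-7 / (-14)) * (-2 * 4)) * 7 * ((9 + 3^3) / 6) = 6048 / 19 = 318.32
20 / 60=1 / 3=0.33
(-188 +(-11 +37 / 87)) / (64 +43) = -17276 / 9309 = -1.86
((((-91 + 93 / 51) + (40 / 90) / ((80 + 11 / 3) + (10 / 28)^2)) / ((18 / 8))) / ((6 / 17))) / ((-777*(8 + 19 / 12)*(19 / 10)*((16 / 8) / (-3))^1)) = -94345760 / 7924698369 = -0.01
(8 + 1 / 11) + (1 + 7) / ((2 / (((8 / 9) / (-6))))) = 2227 / 297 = 7.50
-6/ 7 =-0.86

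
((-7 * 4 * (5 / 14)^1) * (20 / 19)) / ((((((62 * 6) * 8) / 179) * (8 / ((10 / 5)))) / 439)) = -69.49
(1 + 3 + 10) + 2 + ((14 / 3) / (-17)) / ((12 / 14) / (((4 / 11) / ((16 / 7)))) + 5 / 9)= 710854 / 44557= 15.95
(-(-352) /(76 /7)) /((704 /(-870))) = -3045 /76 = -40.07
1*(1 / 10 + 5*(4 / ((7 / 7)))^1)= 201 / 10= 20.10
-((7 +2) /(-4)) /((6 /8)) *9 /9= 3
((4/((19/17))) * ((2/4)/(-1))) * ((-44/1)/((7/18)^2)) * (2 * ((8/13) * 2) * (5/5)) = 15510528/12103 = 1281.54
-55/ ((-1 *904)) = 55/ 904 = 0.06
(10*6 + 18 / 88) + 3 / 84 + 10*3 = 13897 / 154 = 90.24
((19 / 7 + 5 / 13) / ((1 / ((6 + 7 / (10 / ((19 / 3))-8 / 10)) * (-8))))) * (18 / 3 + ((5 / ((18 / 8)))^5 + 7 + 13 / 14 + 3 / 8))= -11805768232627 / 463908627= -25448.48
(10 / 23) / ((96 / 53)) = 265 / 1104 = 0.24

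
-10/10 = -1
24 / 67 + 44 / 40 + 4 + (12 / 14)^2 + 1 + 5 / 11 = 2761723 / 361130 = 7.65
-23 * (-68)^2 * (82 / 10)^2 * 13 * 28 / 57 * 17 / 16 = -69142280116 / 1425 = -48520898.33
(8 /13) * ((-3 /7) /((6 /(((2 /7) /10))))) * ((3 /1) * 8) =-96 /3185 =-0.03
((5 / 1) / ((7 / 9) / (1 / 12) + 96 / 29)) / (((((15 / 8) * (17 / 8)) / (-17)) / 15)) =-1392 / 55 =-25.31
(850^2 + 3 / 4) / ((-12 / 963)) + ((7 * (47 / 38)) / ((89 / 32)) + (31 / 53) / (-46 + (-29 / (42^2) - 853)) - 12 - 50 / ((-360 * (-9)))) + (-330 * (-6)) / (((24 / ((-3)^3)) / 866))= -11035395532499583091369 / 184200452647920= -59909709.09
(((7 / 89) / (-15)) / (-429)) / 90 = 7 / 51544350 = 0.00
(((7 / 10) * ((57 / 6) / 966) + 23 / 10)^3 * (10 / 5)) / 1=258109832863 / 10512288000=24.55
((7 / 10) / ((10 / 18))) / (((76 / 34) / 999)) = 1069929 / 1900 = 563.12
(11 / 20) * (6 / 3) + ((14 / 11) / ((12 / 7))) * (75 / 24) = 9029 / 2640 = 3.42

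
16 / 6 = 8 / 3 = 2.67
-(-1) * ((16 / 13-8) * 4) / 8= -44 / 13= -3.38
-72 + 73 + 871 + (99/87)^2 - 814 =49867/841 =59.29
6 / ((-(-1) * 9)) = 2 / 3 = 0.67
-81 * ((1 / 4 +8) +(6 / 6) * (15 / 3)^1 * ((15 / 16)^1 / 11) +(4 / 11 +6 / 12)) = -135999 / 176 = -772.72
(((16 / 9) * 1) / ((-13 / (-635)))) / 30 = 1016 / 351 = 2.89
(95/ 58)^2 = 2.68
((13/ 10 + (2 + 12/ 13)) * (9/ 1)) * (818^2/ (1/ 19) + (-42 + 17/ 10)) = 628164928737/ 1300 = 483203791.34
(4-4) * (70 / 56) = 0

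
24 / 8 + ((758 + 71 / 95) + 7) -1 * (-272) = 98871 / 95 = 1040.75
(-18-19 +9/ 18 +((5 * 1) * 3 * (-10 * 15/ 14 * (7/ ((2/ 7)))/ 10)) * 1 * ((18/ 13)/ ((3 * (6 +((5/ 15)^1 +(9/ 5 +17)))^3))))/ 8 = -4.56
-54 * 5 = -270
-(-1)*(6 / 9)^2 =4 / 9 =0.44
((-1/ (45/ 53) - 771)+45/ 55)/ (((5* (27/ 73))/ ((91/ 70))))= -362350027/ 668250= -542.24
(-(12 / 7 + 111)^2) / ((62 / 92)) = -18851.85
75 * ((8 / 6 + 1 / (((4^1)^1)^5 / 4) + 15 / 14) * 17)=5503325 / 1792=3071.05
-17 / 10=-1.70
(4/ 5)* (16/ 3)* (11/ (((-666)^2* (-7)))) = -176/ 11643345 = -0.00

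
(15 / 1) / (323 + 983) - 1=-1291 / 1306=-0.99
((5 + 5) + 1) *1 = 11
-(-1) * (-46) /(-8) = 23 /4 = 5.75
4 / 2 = 2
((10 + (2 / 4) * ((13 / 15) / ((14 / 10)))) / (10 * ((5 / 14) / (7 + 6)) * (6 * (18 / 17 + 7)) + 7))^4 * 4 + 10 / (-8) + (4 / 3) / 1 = 27507604508730607447 / 78531052056485003361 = 0.35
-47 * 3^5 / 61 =-187.23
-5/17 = -0.29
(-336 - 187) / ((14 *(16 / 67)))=-35041 / 224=-156.43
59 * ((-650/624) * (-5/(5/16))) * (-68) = -66866.67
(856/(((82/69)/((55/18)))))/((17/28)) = 7579880/2091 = 3625.00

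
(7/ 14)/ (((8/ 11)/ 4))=11/ 4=2.75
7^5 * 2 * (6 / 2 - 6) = -100842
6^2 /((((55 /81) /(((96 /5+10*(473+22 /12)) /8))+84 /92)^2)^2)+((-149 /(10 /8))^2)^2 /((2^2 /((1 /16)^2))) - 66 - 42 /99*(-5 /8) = 11046036396464434852264297627206385137587 /56031554062868691484277243163920625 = 197139.57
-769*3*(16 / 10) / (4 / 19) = -87666 / 5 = -17533.20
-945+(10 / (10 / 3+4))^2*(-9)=-961.74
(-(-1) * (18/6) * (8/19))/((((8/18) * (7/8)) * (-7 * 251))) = -432/233681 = -0.00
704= 704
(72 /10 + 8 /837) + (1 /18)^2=362219 /50220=7.21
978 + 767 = 1745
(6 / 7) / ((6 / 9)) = 9 / 7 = 1.29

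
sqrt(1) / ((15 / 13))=13 / 15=0.87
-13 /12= -1.08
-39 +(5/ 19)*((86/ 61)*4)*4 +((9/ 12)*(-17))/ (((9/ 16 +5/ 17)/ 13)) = -61181149/ 270047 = -226.56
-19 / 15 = -1.27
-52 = -52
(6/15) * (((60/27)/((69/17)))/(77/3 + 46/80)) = 5440/651843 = 0.01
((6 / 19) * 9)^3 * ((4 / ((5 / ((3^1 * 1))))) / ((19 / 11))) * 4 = 83140992 / 651605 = 127.59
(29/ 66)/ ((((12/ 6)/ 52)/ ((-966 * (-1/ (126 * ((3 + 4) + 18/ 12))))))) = 17342/ 1683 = 10.30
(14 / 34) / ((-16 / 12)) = -21 / 68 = -0.31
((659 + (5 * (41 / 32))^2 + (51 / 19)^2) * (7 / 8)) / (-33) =-610033725 / 32530432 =-18.75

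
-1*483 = -483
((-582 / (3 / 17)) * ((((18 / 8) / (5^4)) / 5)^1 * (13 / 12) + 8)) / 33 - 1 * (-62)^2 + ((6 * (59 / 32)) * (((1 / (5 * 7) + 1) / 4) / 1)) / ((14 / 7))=-107234145083 / 23100000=-4642.17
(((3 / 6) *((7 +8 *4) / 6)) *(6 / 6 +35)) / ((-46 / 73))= -8541 / 46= -185.67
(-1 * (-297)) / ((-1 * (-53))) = 5.60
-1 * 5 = -5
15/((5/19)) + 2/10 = 286/5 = 57.20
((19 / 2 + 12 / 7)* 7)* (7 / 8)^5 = 2638699 / 65536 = 40.26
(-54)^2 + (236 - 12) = 3140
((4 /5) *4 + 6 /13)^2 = 56644 /4225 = 13.41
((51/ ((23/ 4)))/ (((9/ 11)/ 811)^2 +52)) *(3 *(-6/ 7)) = -292233332952/ 666279278693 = -0.44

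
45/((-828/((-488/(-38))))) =-305/437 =-0.70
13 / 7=1.86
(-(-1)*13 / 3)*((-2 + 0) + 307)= 3965 / 3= 1321.67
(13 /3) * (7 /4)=91 /12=7.58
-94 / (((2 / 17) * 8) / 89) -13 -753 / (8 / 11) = -39749 / 4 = -9937.25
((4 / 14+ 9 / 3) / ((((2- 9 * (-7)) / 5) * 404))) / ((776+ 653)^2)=23 / 75073595324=0.00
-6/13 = -0.46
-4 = -4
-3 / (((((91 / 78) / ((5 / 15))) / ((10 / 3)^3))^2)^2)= -16000000000000 / 425329947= -37617.85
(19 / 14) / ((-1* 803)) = -19 / 11242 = -0.00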